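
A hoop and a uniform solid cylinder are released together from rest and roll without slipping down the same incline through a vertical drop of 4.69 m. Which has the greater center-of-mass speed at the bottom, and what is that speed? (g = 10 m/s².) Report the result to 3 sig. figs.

the uniform solid cylinder, at v ≈ 7.91 m/s

For rolling without slipping, Mgh = ½(1+k)Mv² where k = I/(MR²), so v = √(2gh/(1+k)).
Hoop: k = 1, giving v = √(2×10×4.69/2) = 6.848 m/s.
Uniform solid cylinder: k = 0.5, giving v = √(2×10×4.69/1.5) = 7.908 m/s.
The smaller k wins: the uniform solid cylinder, at ≈ 7.91 m/s.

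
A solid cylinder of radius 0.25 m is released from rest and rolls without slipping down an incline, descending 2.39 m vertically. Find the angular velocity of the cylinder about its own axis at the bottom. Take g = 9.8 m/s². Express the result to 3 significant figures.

The moment of inertia is (1/2)MR², giving k ≡ I/(MR²) = 0.5.
The rolling condition ω = v/R makes the rotational term ½I(v/R)² = ½kMv², so KE_total = ½(1+k)Mv² = (3/4)Mv².
Energy conservation Mgh = ½(1+k)Mv² gives v = √(2gh/(1+k)) = √(2 × 9.8 × 2.39 / 1.5) = 5.588 m/s.
The angular speed follows from ω = v/R = 5.588/0.25 ≈ 22.4 rad/s.

ω ≈ 22.4 rad/s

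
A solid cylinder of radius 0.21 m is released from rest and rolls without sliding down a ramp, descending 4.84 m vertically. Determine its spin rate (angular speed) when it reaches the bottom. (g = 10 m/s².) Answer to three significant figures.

ω ≈ 38.3 rad/s

With I = (1/2)MR², the ratio k = I/(MR²) is 0.5.
Since it rolls without slipping, ω = v/R and KE = ½Mv² + ½Iω² = ½(1+k)Mv² = (3/4)Mv².
Energy conservation Mgh = ½(1+k)Mv² gives v = √(2gh/(1+k)) = √(2 × 10 × 4.84 / 1.5) = 8.033 m/s.
The angular speed follows from ω = v/R = 8.033/0.21 ≈ 38.3 rad/s.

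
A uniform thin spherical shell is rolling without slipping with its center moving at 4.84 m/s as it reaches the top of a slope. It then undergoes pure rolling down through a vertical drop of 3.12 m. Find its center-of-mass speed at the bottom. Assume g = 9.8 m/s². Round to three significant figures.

With I = (2/3)MR², the ratio k = I/(MR²) is 2/3.
Pure rolling means v = ωR; then KE = ½Mv² + ½I(v/R)² = ½(1+k)Mv² = (5/6)Mv².
Conserving energy between top and bottom: (5/6)Mv² = (5/6)Mv₀² + Mgh, hence v² = v₀² + 2gh/(1+k).
v = √(4.84² + 2×9.8×3.12/1.667) = √60.12 ≈ 7.75 m/s.

v ≈ 7.75 m/s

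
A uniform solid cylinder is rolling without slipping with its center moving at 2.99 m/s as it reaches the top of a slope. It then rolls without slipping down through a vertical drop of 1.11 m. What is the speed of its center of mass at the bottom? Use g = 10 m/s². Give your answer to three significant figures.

v ≈ 4.87 m/s

For this body I = (1/2)MR², i.e. k = I/(MR²) = 0.5.
Since it rolls without slipping, ω = v/R and KE = ½Mv² + ½Iω² = ½(1+k)Mv² = (3/4)Mv².
Energy conservation: (3/4)Mv₀² + Mgh = (3/4)Mv², so v² = v₀² + 2gh/(1+k).
v = √(2.99² + 2×10×1.11/1.5) = √23.74 ≈ 4.87 m/s.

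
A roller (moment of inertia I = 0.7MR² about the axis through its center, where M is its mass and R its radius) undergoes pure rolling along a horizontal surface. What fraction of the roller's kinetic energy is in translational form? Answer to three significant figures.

The moment of inertia is 0.7MR², giving k ≡ I/(MR²) = 0.7.
With ω = v/R, KE_trans = ½Mv² and KE_rot = ½Iω² = ½kMv², so KE_total = ½(1+k)Mv².
The translational fraction is therefore 1/(1+k) = 1/1.7 ≈ 0.588.

fraction ≈ 0.588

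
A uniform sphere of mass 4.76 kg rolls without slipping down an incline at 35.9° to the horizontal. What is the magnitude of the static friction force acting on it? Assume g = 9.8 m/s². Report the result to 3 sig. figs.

With I = (2/5)MR², the ratio k = I/(MR²) is 0.4.
Along the incline Mg sinθ − f = Ma, and torque about the center fR = Iα = kMR²(a/R) gives f = kMa.
Combining, a = g sinθ/(1+k) and f = kMa = kMg sinθ/(1+k).
f = 0.4 × 4.76 × 9.8 × sin35.9° / 1.4 ≈ 7.82 N.

f ≈ 7.82 N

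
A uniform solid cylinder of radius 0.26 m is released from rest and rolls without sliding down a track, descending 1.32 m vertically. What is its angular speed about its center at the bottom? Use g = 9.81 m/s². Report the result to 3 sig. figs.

With I = (1/2)MR², the ratio k = I/(MR²) is 0.5.
Rolling without slipping gives ω = v/R, so the total kinetic energy is ½Mv² + ½Iω² = ½(1+k)Mv² = (3/4)Mv².
Energy conservation Mgh = ½(1+k)Mv² gives v = √(2gh/(1+k)) = √(2 × 9.81 × 1.32 / 1.5) = 4.155 m/s.
Then ω = v/R = 4.155 / 0.26 ≈ 16.0 rad/s.

ω ≈ 16.0 rad/s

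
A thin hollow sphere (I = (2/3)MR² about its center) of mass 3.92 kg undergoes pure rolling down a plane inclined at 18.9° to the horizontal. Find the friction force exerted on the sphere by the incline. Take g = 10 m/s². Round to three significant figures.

With I = (2/3)MR², the ratio k = I/(MR²) is 2/3.
Along the incline Mg sinθ − f = Ma, and torque about the center fR = Iα = kMR²(a/R) gives f = kMa.
Combining, a = g sinθ/(1+k) and f = kMa = kMg sinθ/(1+k).
f = (2/3) × 3.92 × 10 × sin18.9° / 1.667 ≈ 5.08 N.

f ≈ 5.08 N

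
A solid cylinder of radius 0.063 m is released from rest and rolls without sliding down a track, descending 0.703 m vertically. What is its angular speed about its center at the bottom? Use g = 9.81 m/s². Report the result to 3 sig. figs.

Here I = (1/2)MR², so the shape factor k = I/(MR²) = 0.5.
Pure rolling means v = ωR; then KE = ½Mv² + ½I(v/R)² = ½(1+k)Mv² = (3/4)Mv².
Energy conservation Mgh = ½(1+k)Mv² gives v = √(2gh/(1+k)) = √(2 × 9.81 × 0.703 / 1.5) = 3.032 m/s.
The angular speed follows from ω = v/R = 3.032/0.063 ≈ 48.1 rad/s.

ω ≈ 48.1 rad/s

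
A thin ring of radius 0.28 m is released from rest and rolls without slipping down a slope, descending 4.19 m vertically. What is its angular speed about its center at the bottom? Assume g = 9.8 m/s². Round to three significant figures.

ω ≈ 22.9 rad/s

With I = MR², the ratio k = I/(MR²) is 1.
Since it rolls without slipping, ω = v/R and KE = ½Mv² + ½Iω² = ½(1+k)Mv² = Mv².
Energy conservation Mgh = ½(1+k)Mv² gives v = √(2gh/(1+k)) = √(2 × 9.8 × 4.19 / 2) = 6.408 m/s.
The angular speed follows from ω = v/R = 6.408/0.28 ≈ 22.9 rad/s.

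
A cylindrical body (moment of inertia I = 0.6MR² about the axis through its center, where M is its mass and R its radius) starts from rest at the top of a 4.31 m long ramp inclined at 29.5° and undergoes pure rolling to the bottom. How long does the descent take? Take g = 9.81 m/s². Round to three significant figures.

t ≈ 1.69 s

The moment of inertia is 0.6MR², giving k ≡ I/(MR²) = 0.6.
Translational: Mg sinθ − f = Ma. Rotational about the CM: fR = Iα = kMRa, so f = kMa.
Hence a = g sinθ/(1+k) = 9.81×sin29.5°/1.6 = 3.019 m/s².
Starting from rest, L = ½at², so t = √(2L/a) = √(2×4.31/3.019) ≈ 1.69 s.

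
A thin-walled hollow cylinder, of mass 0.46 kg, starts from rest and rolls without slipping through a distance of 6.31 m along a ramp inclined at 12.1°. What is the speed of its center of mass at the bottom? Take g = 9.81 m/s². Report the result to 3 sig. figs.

For this body I = MR², i.e. k = I/(MR²) = 1.
Since it rolls without slipping, ω = v/R and KE = ½Mv² + ½Iω² = ½(1+k)Mv² = Mv².
The vertical drop is h = L sinθ = 6.31 × sin12.1° = 1.323 m.
Setting Mgh = Mv² gives v = √(2gh/(1+k)) = √(2·9.81·1.323/2) ≈ 3.60 m/s.

v ≈ 3.60 m/s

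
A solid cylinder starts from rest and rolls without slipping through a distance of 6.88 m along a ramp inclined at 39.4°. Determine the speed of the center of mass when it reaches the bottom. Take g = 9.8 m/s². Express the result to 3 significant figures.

v ≈ 7.55 m/s

Here I = (1/2)MR², so the shape factor k = I/(MR²) = 0.5.
Pure rolling means v = ωR; then KE = ½Mv² + ½I(v/R)² = ½(1+k)Mv² = (3/4)Mv².
The vertical drop is h = L sinθ = 6.88 × sin39.4° = 4.367 m.
Energy conservation: Mgh = (3/4)Mv², so v = √(2gh/(1+k)) = √(2 × 9.8 × 4.367 / 1.5) ≈ 7.55 m/s.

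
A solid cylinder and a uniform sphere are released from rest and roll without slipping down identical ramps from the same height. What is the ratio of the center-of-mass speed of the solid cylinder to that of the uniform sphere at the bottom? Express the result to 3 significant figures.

v_ratio ≈ 0.966

Each satisfies Mgh = ½(1+k)Mv² with k = I/(MR²), so v ∝ 1/√(1+k).
For the solid cylinder k = 0.5; for the uniform sphere k = 0.4.
v₁/v₂ = √((1+k₂)/(1+k₁)) = √(1.4/1.5) ≈ 0.966.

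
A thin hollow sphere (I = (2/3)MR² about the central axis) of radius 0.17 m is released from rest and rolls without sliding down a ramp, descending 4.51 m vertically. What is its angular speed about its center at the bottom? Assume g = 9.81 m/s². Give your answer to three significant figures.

ω ≈ 42.9 rad/s

The moment of inertia is (2/3)MR², giving k ≡ I/(MR²) = 2/3.
Rolling without slipping gives ω = v/R, so the total kinetic energy is ½Mv² + ½Iω² = ½(1+k)Mv² = (5/6)Mv².
Energy conservation Mgh = ½(1+k)Mv² gives v = √(2gh/(1+k)) = √(2 × 9.81 × 4.51 / 1.667) = 7.286 m/s.
Then ω = v/R = 7.286 / 0.17 ≈ 42.9 rad/s.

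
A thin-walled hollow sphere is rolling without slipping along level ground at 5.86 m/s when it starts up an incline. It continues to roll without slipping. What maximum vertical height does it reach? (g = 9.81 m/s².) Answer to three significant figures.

h ≈ 2.92 m

With I = (2/3)MR², the ratio k = I/(MR²) is 2/3.
Pure rolling means v = ωR; then KE = ½Mv² + ½I(v/R)² = ½(1+k)Mv² = (5/6)Mv².
All of this converts to potential energy at the highest point: (5/6)Mv₀² = Mgh.
Thus h = (1+k)v₀²/(2g) = 1.667 × 5.86² / (2 × 9.81) ≈ 2.92 m.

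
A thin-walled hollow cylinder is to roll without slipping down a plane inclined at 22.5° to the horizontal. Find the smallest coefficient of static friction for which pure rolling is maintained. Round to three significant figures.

μ_min ≈ 0.207

With I = MR², the ratio k = I/(MR²) is 1.
Translational: Mg sinθ − f = Ma. Rotational about the CM: fR = Iα = kMRa, so f = kMa.
These give a = g sinθ/(1+k) and the required friction f = kMg sinθ/(1+k).
With N = Mg cosθ, the no-slip condition f ≤ μN gives μ_min = f/N = k tanθ/(1+k).
μ_min = 1 × tan22.5° / 2 ≈ 0.207.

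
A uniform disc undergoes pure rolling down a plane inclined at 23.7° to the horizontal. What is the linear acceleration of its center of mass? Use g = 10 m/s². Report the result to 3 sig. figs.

Here I = (1/2)MR², so the shape factor k = I/(MR²) = 0.5.
Translational: Mg sinθ − f = Ma. Rotational about the CM: fR = Iα = kMRa, so f = kMa.
Eliminating f: Mg sinθ = (1+k)Ma, so a = g sinθ/(1+k) = 10 × sin23.7° / 1.5 ≈ 2.68 m/s².

a ≈ 2.68 m/s²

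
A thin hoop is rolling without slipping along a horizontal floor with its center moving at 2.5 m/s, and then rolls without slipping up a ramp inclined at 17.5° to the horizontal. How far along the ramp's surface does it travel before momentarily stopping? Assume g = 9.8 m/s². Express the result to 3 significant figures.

The moment of inertia is MR², giving k ≡ I/(MR²) = 1.
The rolling condition ω = v/R makes the rotational term ½I(v/R)² = ½kMv², so KE_total = ½(1+k)Mv² = Mv².
Setting this equal to Mgh gives the vertical rise h = (1+k)v₀²/(2g) = 2×2.5²/(2×9.8) = 0.6378 m.
Along the incline, d = h/sinθ = 0.6378/sin17.5° ≈ 2.12 m.

d ≈ 2.12 m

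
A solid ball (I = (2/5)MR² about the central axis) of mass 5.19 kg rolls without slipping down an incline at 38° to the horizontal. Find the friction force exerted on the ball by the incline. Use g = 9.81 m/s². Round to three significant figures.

Here I = (2/5)MR², so the shape factor k = I/(MR²) = 0.4.
Translational: Mg sinθ − f = Ma. Rotational about the CM: fR = Iα = kMRa, so f = kMa.
Combining, a = g sinθ/(1+k) and f = kMa = kMg sinθ/(1+k).
f = 0.4 × 5.19 × 9.81 × sin38° / 1.4 ≈ 8.96 N.

f ≈ 8.96 N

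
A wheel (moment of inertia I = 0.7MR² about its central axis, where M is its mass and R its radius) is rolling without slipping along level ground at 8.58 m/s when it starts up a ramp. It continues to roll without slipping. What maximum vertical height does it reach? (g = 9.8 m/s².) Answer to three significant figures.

h ≈ 6.39 m

The moment of inertia is 0.7MR², giving k ≡ I/(MR²) = 0.7.
Pure rolling means v = ωR; then KE = ½Mv² + ½I(v/R)² = ½(1+k)Mv² = (17/20)Mv².
At the top the kinetic energy is zero, so (17/20)Mv₀² = Mgh.
Thus h = (1+k)v₀²/(2g) = 1.7 × 8.58² / (2 × 9.8) ≈ 6.39 m.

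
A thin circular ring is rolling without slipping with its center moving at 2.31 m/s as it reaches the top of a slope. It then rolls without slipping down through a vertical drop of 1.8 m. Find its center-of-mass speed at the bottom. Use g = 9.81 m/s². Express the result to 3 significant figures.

For this body I = MR², i.e. k = I/(MR²) = 1.
Since it rolls without slipping, ω = v/R and KE = ½Mv² + ½Iω² = ½(1+k)Mv² = Mv².
Energy conservation: Mv₀² + Mgh = Mv², so v² = v₀² + 2gh/(1+k).
v = √(2.31² + 2×9.81×1.8/2) = √22.99 ≈ 4.80 m/s.

v ≈ 4.80 m/s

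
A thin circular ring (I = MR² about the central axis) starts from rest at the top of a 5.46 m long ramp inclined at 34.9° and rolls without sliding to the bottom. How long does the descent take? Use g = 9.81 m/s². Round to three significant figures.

Here I = MR², so the shape factor k = I/(MR²) = 1.
Newton's second law down the slope: Mg sinθ − f = Ma. The torque equation fR = Iα (with α = a/R) gives f = kMa.
Hence a = g sinθ/(1+k) = 9.81×sin34.9°/2 = 2.806 m/s².
With constant a from rest, t = √(2L/a) = √(2·5.46/2.806) ≈ 1.97 s.

t ≈ 1.97 s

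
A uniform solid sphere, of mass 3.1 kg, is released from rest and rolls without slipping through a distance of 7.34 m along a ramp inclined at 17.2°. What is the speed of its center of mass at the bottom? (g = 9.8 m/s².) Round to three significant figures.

v ≈ 5.51 m/s

The moment of inertia is (2/5)MR², giving k ≡ I/(MR²) = 0.4.
The rolling condition ω = v/R makes the rotational term ½I(v/R)² = ½kMv², so KE_total = ½(1+k)Mv² = (7/10)Mv².
The vertical drop is h = L sinθ = 7.34 × sin17.2° = 2.17 m.
Energy conservation: Mgh = (7/10)Mv², so v = √(2gh/(1+k)) = √(2 × 9.8 × 2.17 / 1.4) ≈ 5.51 m/s.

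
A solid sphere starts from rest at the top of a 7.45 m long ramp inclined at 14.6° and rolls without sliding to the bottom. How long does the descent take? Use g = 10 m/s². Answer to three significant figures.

t ≈ 2.88 s

Here I = (2/5)MR², so the shape factor k = I/(MR²) = 0.4.
Along the incline Mg sinθ − f = Ma, and torque about the center fR = Iα = kMR²(a/R) gives f = kMa.
Hence a = g sinθ/(1+k) = 10×sin14.6°/1.4 = 1.8 m/s².
Starting from rest, L = ½at², so t = √(2L/a) = √(2×7.45/1.8) ≈ 2.88 s.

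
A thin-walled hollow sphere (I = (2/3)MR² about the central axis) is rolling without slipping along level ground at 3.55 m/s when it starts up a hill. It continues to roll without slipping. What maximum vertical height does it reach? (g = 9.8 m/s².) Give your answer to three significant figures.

h ≈ 1.07 m

The moment of inertia is (2/3)MR², giving k ≡ I/(MR²) = 2/3.
Pure rolling means v = ωR; then KE = ½Mv² + ½I(v/R)² = ½(1+k)Mv² = (5/6)Mv².
All of this converts to potential energy at the highest point: (5/6)Mv₀² = Mgh.
Thus h = (1+k)v₀²/(2g) = 1.667 × 3.55² / (2 × 9.8) ≈ 1.07 m.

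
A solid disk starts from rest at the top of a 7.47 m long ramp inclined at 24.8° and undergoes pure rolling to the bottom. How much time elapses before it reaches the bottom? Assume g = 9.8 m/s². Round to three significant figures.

The moment of inertia is (1/2)MR², giving k ≡ I/(MR²) = 0.5.
Newton's second law down the slope: Mg sinθ − f = Ma. The torque equation fR = Iα (with α = a/R) gives f = kMa.
Hence a = g sinθ/(1+k) = 9.8×sin24.8°/1.5 = 2.74 m/s².
Starting from rest, L = ½at², so t = √(2L/a) = √(2×7.47/2.74) ≈ 2.33 s.

t ≈ 2.33 s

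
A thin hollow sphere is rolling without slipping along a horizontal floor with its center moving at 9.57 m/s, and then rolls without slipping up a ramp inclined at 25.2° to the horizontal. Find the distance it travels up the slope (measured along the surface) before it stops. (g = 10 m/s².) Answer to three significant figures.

d ≈ 17.9 m

The moment of inertia is (2/3)MR², giving k ≡ I/(MR²) = 2/3.
Pure rolling means v = ωR; then KE = ½Mv² + ½I(v/R)² = ½(1+k)Mv² = (5/6)Mv².
Setting this equal to Mgh gives the vertical rise h = (1+k)v₀²/(2g) = 1.667×9.57²/(2×10) = 7.632 m.
Along the incline, d = h/sinθ = 7.632/sin25.2° ≈ 17.9 m.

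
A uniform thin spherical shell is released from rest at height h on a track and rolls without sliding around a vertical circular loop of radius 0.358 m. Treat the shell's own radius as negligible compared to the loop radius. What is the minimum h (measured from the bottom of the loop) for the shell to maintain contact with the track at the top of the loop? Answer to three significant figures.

h_min ≈ 1.01 m

With I = (2/3)MR², the ratio k = I/(MR²) is 2/3.
At the top, contact is just lost when gravity alone supplies the centripetal force: Mg = Mv_top²/r, i.e. v_top² = gr.
With ω = v/R, the kinetic energy at speed v is ½(1+k)Mv² = (5/6)Mv².
Energy conservation from release (height h) to the top (height 2r): Mgh = Mg(2r) + (5/6)M·gr.
Thus h_min = 2r + (1+k)r/2 = r(2 + 1.667/2) = 0.358 × 2.833 ≈ 1.01 m.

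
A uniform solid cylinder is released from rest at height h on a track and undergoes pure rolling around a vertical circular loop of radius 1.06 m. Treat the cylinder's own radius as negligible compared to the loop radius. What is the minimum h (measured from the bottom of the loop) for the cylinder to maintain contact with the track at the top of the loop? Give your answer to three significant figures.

h_min ≈ 2.92 m

With I = (1/2)MR², the ratio k = I/(MR²) is 0.5.
At the top, contact is just lost when gravity alone supplies the centripetal force: Mg = Mv_top²/r, i.e. v_top² = gr.
With ω = v/R, the kinetic energy at speed v is ½(1+k)Mv² = (3/4)Mv².
Energy conservation from release (height h) to the top (height 2r): Mgh = Mg(2r) + (3/4)M·gr.
Thus h_min = 2r + (1+k)r/2 = r(2 + 1.5/2) = 1.06 × 2.75 ≈ 2.92 m.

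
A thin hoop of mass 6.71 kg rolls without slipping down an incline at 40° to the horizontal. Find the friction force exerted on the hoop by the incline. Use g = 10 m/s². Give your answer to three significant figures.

f ≈ 21.6 N

The moment of inertia is MR², giving k ≡ I/(MR²) = 1.
Along the incline Mg sinθ − f = Ma, and torque about the center fR = Iα = kMR²(a/R) gives f = kMa.
Combining, a = g sinθ/(1+k) and f = kMa = kMg sinθ/(1+k).
f = 1 × 6.71 × 10 × sin40° / 2 ≈ 21.6 N.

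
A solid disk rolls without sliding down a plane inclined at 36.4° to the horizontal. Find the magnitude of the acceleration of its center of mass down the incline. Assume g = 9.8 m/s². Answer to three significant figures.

a ≈ 3.88 m/s²

With I = (1/2)MR², the ratio k = I/(MR²) is 0.5.
Along the incline Mg sinθ − f = Ma, and torque about the center fR = Iα = kMR²(a/R) gives f = kMa.
Eliminating f: Mg sinθ = (1+k)Ma, so a = g sinθ/(1+k) = 9.8 × sin36.4° / 1.5 ≈ 3.88 m/s².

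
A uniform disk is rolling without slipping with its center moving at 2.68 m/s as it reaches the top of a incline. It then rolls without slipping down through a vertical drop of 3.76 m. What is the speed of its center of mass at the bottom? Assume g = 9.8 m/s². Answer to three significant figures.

v ≈ 7.50 m/s

For this body I = (1/2)MR², i.e. k = I/(MR²) = 0.5.
Pure rolling means v = ωR; then KE = ½Mv² + ½I(v/R)² = ½(1+k)Mv² = (3/4)Mv².
Energy conservation: (3/4)Mv₀² + Mgh = (3/4)Mv², so v² = v₀² + 2gh/(1+k).
v = √(2.68² + 2×9.8×3.76/1.5) = √56.31 ≈ 7.50 m/s.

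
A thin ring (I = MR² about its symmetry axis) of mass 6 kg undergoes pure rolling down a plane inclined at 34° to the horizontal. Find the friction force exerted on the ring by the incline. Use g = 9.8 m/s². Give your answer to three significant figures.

f ≈ 16.4 N

Here I = MR², so the shape factor k = I/(MR²) = 1.
Newton's second law down the slope: Mg sinθ − f = Ma. The torque equation fR = Iα (with α = a/R) gives f = kMa.
Combining, a = g sinθ/(1+k) and f = kMa = kMg sinθ/(1+k).
f = 1 × 6 × 9.8 × sin34° / 2 ≈ 16.4 N.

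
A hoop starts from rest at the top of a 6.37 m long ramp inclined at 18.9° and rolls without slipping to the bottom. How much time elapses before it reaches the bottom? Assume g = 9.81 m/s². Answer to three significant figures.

With I = MR², the ratio k = I/(MR²) is 1.
Translational: Mg sinθ − f = Ma. Rotational about the CM: fR = Iα = kMRa, so f = kMa.
Hence a = g sinθ/(1+k) = 9.81×sin18.9°/2 = 1.589 m/s².
Starting from rest, L = ½at², so t = √(2L/a) = √(2×6.37/1.589) ≈ 2.83 s.

t ≈ 2.83 s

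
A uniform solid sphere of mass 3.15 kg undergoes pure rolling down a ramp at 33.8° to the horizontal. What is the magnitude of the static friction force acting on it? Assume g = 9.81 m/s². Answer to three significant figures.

The moment of inertia is (2/5)MR², giving k ≡ I/(MR²) = 0.4.
Newton's second law down the slope: Mg sinθ − f = Ma. The torque equation fR = Iα (with α = a/R) gives f = kMa.
Combining, a = g sinθ/(1+k) and f = kMa = kMg sinθ/(1+k).
f = 0.4 × 3.15 × 9.81 × sin33.8° / 1.4 ≈ 4.91 N.

f ≈ 4.91 N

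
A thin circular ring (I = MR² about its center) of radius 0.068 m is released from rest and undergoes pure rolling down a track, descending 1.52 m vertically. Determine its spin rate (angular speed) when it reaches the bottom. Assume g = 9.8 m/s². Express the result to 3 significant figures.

Here I = MR², so the shape factor k = I/(MR²) = 1.
Rolling without slipping gives ω = v/R, so the total kinetic energy is ½Mv² + ½Iω² = ½(1+k)Mv² = Mv².
Energy conservation Mgh = ½(1+k)Mv² gives v = √(2gh/(1+k)) = √(2 × 9.8 × 1.52 / 2) = 3.86 m/s.
The angular speed follows from ω = v/R = 3.86/0.068 ≈ 56.8 rad/s.

ω ≈ 56.8 rad/s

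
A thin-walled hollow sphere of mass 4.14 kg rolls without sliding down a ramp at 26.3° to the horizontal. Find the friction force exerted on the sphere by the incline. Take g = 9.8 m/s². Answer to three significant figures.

f ≈ 7.19 N

With I = (2/3)MR², the ratio k = I/(MR²) is 2/3.
Translational: Mg sinθ − f = Ma. Rotational about the CM: fR = Iα = kMRa, so f = kMa.
Combining, a = g sinθ/(1+k) and f = kMa = kMg sinθ/(1+k).
f = (2/3) × 4.14 × 9.8 × sin26.3° / 1.667 ≈ 7.19 N.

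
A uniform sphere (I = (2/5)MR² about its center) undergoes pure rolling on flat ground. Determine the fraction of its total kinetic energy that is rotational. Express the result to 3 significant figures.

fraction ≈ 0.286

Here I = (2/5)MR², so the shape factor k = I/(MR²) = 0.4.
Since ω = v/R, the translational part is ½Mv² and the rotational part is ½I(v/R)² = ½kMv²; the total is ½(1+k)Mv².
The rotational fraction is therefore k/(1+k) = 0.4/1.4 ≈ 0.286.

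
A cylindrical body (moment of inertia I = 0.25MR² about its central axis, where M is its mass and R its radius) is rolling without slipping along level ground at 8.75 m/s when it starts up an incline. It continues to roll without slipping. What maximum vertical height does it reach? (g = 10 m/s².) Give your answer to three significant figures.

The moment of inertia is 0.25MR², giving k ≡ I/(MR²) = 0.25.
The rolling condition ω = v/R makes the rotational term ½I(v/R)² = ½kMv², so KE_total = ½(1+k)Mv² = (5/8)Mv².
All of this converts to potential energy at the highest point: (5/8)Mv₀² = Mgh.
Thus h = (1+k)v₀²/(2g) = 1.25 × 8.75² / (2 × 10) ≈ 4.79 m.

h ≈ 4.79 m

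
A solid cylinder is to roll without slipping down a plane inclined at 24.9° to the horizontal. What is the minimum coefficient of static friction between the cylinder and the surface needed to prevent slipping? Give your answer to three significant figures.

μ_min ≈ 0.155

The moment of inertia is (1/2)MR², giving k ≡ I/(MR²) = 0.5.
Newton's second law down the slope: Mg sinθ − f = Ma. The torque equation fR = Iα (with α = a/R) gives f = kMa.
These give a = g sinθ/(1+k) and the required friction f = kMg sinθ/(1+k).
With N = Mg cosθ, the no-slip condition f ≤ μN gives μ_min = f/N = k tanθ/(1+k).
μ_min = 0.5 × tan24.9° / 1.5 ≈ 0.155.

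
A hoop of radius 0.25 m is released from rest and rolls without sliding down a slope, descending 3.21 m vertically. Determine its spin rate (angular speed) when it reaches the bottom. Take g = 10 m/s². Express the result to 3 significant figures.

With I = MR², the ratio k = I/(MR²) is 1.
The rolling condition ω = v/R makes the rotational term ½I(v/R)² = ½kMv², so KE_total = ½(1+k)Mv² = Mv².
Energy conservation Mgh = ½(1+k)Mv² gives v = √(2gh/(1+k)) = √(2 × 10 × 3.21 / 2) = 5.666 m/s.
Then ω = v/R = 5.666 / 0.25 ≈ 22.7 rad/s.

ω ≈ 22.7 rad/s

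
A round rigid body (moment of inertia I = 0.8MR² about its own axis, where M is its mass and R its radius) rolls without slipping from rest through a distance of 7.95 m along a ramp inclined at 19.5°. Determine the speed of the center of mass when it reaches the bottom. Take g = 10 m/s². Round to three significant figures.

v ≈ 5.43 m/s

For this body I = 0.8MR², i.e. k = I/(MR²) = 0.8.
The rolling condition ω = v/R makes the rotational term ½I(v/R)² = ½kMv², so KE_total = ½(1+k)Mv² = (9/10)Mv².
The vertical drop is h = L sinθ = 7.95 × sin19.5° = 2.654 m.
Setting Mgh = (9/10)Mv² gives v = √(2gh/(1+k)) = √(2·10·2.654/1.8) ≈ 5.43 m/s.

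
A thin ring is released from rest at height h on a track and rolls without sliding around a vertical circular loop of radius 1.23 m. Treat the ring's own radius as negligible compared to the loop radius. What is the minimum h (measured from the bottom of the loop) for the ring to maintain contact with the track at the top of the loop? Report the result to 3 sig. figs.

h_min ≈ 3.69 m

Here I = MR², so the shape factor k = I/(MR²) = 1.
At the top, contact is just lost when gravity alone supplies the centripetal force: Mg = Mv_top²/r, i.e. v_top² = gr.
With ω = v/R, the kinetic energy at speed v is ½(1+k)Mv² = Mv².
Energy conservation from release (height h) to the top (height 2r): Mgh = Mg(2r) + M·gr.
Thus h_min = 2r + (1+k)r/2 = r(2 + 2/2) = 1.23 × 3 ≈ 3.69 m.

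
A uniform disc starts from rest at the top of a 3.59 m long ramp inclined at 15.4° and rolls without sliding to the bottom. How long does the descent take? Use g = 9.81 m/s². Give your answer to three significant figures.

For this body I = (1/2)MR², i.e. k = I/(MR²) = 0.5.
Along the incline Mg sinθ − f = Ma, and torque about the center fR = Iα = kMR²(a/R) gives f = kMa.
Hence a = g sinθ/(1+k) = 9.81×sin15.4°/1.5 = 1.737 m/s².
With constant a from rest, t = √(2L/a) = √(2·3.59/1.737) ≈ 2.03 s.

t ≈ 2.03 s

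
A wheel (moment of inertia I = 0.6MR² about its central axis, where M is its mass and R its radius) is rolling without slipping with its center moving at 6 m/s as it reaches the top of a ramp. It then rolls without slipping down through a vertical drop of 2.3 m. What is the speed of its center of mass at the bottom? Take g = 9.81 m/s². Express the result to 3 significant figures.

The moment of inertia is 0.6MR², giving k ≡ I/(MR²) = 0.6.
The rolling condition ω = v/R makes the rotational term ½I(v/R)² = ½kMv², so KE_total = ½(1+k)Mv² = (4/5)Mv².
Conserving energy between top and bottom: (4/5)Mv² = (4/5)Mv₀² + Mgh, hence v² = v₀² + 2gh/(1+k).
v = √(6² + 2×9.81×2.3/1.6) = √64.2 ≈ 8.01 m/s.

v ≈ 8.01 m/s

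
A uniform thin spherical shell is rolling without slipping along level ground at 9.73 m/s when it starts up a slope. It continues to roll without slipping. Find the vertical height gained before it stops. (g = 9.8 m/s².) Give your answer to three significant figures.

h ≈ 8.05 m

The moment of inertia is (2/3)MR², giving k ≡ I/(MR²) = 2/3.
Rolling without slipping gives ω = v/R, so the total kinetic energy is ½Mv² + ½Iω² = ½(1+k)Mv² = (5/6)Mv².
At the top the kinetic energy is zero, so (5/6)Mv₀² = Mgh.
Thus h = (1+k)v₀²/(2g) = 1.667 × 9.73² / (2 × 9.8) ≈ 8.05 m.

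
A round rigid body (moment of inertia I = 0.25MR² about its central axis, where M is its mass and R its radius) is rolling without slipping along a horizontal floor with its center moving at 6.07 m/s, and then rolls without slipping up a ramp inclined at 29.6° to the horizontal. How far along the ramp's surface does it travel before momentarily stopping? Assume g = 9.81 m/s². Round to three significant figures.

For this body I = 0.25MR², i.e. k = I/(MR²) = 0.25.
Pure rolling means v = ωR; then KE = ½Mv² + ½I(v/R)² = ½(1+k)Mv² = (5/8)Mv².
Setting this equal to Mgh gives the vertical rise h = (1+k)v₀²/(2g) = 1.25×6.07²/(2×9.81) = 2.347 m.
The distance along the slope is d = h/sinθ = 2.347/sin29.6° ≈ 4.75 m.

d ≈ 4.75 m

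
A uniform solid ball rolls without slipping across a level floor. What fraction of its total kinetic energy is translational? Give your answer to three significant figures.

fraction ≈ 0.714

With I = (2/5)MR², the ratio k = I/(MR²) is 0.4.
Since ω = v/R, the translational part is ½Mv² and the rotational part is ½I(v/R)² = ½kMv²; the total is ½(1+k)Mv².
The translational fraction is therefore 1/(1+k) = 1/1.4 ≈ 0.714.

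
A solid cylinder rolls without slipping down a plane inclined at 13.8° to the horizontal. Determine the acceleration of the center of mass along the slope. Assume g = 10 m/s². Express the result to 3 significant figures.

a ≈ 1.59 m/s²

For this body I = (1/2)MR², i.e. k = I/(MR²) = 0.5.
Along the incline Mg sinθ − f = Ma, and torque about the center fR = Iα = kMR²(a/R) gives f = kMa.
Eliminating f: Mg sinθ = (1+k)Ma, so a = g sinθ/(1+k) = 10 × sin13.8° / 1.5 ≈ 1.59 m/s².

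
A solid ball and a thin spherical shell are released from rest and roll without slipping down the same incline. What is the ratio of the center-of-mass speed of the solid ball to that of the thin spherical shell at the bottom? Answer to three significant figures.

Each satisfies Mgh = ½(1+k)Mv² with k = I/(MR²), so v ∝ 1/√(1+k).
For the solid ball k = 0.4; for the thin spherical shell k = 2/3.
v₁/v₂ = √((1+k₂)/(1+k₁)) = √(1.667/1.4) ≈ 1.09.

v_ratio ≈ 1.09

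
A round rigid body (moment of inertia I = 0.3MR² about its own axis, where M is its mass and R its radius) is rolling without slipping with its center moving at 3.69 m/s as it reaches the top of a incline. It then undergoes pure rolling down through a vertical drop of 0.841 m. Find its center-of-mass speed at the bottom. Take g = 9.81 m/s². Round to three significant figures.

With I = 0.3MR², the ratio k = I/(MR²) is 0.3.
Pure rolling means v = ωR; then KE = ½Mv² + ½I(v/R)² = ½(1+k)Mv² = (13/20)Mv².
Energy conservation: (13/20)Mv₀² + Mgh = (13/20)Mv², so v² = v₀² + 2gh/(1+k).
v = √(3.69² + 2×9.81×0.841/1.3) = √26.31 ≈ 5.13 m/s.

v ≈ 5.13 m/s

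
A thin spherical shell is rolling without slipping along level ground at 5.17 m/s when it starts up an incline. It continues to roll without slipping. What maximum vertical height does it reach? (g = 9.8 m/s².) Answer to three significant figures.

h ≈ 2.27 m

Here I = (2/3)MR², so the shape factor k = I/(MR²) = 2/3.
Rolling without slipping gives ω = v/R, so the total kinetic energy is ½Mv² + ½Iω² = ½(1+k)Mv² = (5/6)Mv².
All of this converts to potential energy at the highest point: (5/6)Mv₀² = Mgh.
Thus h = (1+k)v₀²/(2g) = 1.667 × 5.17² / (2 × 9.8) ≈ 2.27 m.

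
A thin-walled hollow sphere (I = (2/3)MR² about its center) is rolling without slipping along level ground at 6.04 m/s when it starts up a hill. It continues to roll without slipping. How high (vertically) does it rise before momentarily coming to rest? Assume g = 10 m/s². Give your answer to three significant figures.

With I = (2/3)MR², the ratio k = I/(MR²) is 2/3.
Since it rolls without slipping, ω = v/R and KE = ½Mv² + ½Iω² = ½(1+k)Mv² = (5/6)Mv².
At the top the kinetic energy is zero, so (5/6)Mv₀² = Mgh.
Thus h = (1+k)v₀²/(2g) = 1.667 × 6.04² / (2 × 10) ≈ 3.04 m.

h ≈ 3.04 m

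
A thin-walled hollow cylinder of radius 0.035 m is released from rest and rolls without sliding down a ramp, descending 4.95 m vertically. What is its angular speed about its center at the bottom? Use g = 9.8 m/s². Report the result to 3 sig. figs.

For this body I = MR², i.e. k = I/(MR²) = 1.
The rolling condition ω = v/R makes the rotational term ½I(v/R)² = ½kMv², so KE_total = ½(1+k)Mv² = Mv².
Energy conservation Mgh = ½(1+k)Mv² gives v = √(2gh/(1+k)) = √(2 × 9.8 × 4.95 / 2) = 6.965 m/s.
Then ω = v/R = 6.965 / 0.035 ≈ 199 rad/s.

ω ≈ 199 rad/s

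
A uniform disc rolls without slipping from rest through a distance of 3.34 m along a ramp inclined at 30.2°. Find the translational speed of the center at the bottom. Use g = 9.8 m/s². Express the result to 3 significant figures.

v ≈ 4.69 m/s

Here I = (1/2)MR², so the shape factor k = I/(MR²) = 0.5.
Pure rolling means v = ωR; then KE = ½Mv² + ½I(v/R)² = ½(1+k)Mv² = (3/4)Mv².
The vertical drop is h = L sinθ = 3.34 × sin30.2° = 1.68 m.
Setting Mgh = (3/4)Mv² gives v = √(2gh/(1+k)) = √(2·9.8·1.68/1.5) ≈ 4.69 m/s.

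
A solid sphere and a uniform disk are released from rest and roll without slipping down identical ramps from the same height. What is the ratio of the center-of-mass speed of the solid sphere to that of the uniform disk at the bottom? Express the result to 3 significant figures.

v_ratio ≈ 1.04

Each satisfies Mgh = ½(1+k)Mv² with k = I/(MR²), so v ∝ 1/√(1+k).
For the solid sphere k = 0.4; for the uniform disk k = 0.5.
v₁/v₂ = √((1+k₂)/(1+k₁)) = √(1.5/1.4) ≈ 1.04.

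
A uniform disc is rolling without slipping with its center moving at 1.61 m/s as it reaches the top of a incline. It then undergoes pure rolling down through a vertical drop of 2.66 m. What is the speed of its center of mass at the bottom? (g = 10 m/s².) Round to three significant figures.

v ≈ 6.17 m/s

Here I = (1/2)MR², so the shape factor k = I/(MR²) = 0.5.
Pure rolling means v = ωR; then KE = ½Mv² + ½I(v/R)² = ½(1+k)Mv² = (3/4)Mv².
Energy conservation: (3/4)Mv₀² + Mgh = (3/4)Mv², so v² = v₀² + 2gh/(1+k).
v = √(1.61² + 2×10×2.66/1.5) = √38.06 ≈ 6.17 m/s.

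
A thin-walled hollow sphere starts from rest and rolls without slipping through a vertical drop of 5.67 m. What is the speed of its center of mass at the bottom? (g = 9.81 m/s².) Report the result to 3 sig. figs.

For this body I = (2/3)MR², i.e. k = I/(MR²) = 2/3.
Rolling without slipping gives ω = v/R, so the total kinetic energy is ½Mv² + ½Iω² = ½(1+k)Mv² = (5/6)Mv².
Setting Mgh = (5/6)Mv² gives v = √(2gh/(1+k)) = √(2·9.81·5.67/1.667) ≈ 8.17 m/s.

v ≈ 8.17 m/s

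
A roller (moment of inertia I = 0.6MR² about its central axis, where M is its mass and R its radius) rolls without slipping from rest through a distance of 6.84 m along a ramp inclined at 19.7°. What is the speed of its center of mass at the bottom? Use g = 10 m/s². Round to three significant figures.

v ≈ 5.37 m/s

Here I = 0.6MR², so the shape factor k = I/(MR²) = 0.6.
The rolling condition ω = v/R makes the rotational term ½I(v/R)² = ½kMv², so KE_total = ½(1+k)Mv² = (4/5)Mv².
The vertical drop is h = L sinθ = 6.84 × sin19.7° = 2.306 m.
Energy conservation: Mgh = (4/5)Mv², so v = √(2gh/(1+k)) = √(2 × 10 × 2.306 / 1.6) ≈ 5.37 m/s.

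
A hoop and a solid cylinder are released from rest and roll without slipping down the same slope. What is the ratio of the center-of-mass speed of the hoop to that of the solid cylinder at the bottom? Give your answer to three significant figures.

v_ratio ≈ 0.866

Each satisfies Mgh = ½(1+k)Mv² with k = I/(MR²), so v ∝ 1/√(1+k).
For the hoop k = 1; for the solid cylinder k = 0.5.
v₁/v₂ = √((1+k₂)/(1+k₁)) = √(1.5/2) ≈ 0.866.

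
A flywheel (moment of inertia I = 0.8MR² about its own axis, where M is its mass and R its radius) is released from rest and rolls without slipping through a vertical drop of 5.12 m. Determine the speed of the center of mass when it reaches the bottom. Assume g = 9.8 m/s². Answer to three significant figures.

v ≈ 7.47 m/s

With I = 0.8MR², the ratio k = I/(MR²) is 0.8.
Rolling without slipping gives ω = v/R, so the total kinetic energy is ½Mv² + ½Iω² = ½(1+k)Mv² = (9/10)Mv².
Energy conservation: Mgh = (9/10)Mv², so v = √(2gh/(1+k)) = √(2 × 9.8 × 5.12 / 1.8) ≈ 7.47 m/s.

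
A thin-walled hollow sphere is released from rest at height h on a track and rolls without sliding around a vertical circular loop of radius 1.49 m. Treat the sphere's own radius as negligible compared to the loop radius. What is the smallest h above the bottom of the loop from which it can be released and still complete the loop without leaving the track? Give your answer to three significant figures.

h_min ≈ 4.22 m

Here I = (2/3)MR², so the shape factor k = I/(MR²) = 2/3.
At the top of the loop, the minimum-contact condition is Mg = Mv_top²/r, so v_top² = gr.
With ω = v/R, the kinetic energy at speed v is ½(1+k)Mv² = (5/6)Mv².
Energy conservation from release (height h) to the top (height 2r): Mgh = Mg(2r) + (5/6)M·gr.
Thus h_min = 2r + (1+k)r/2 = r(2 + 1.667/2) = 1.49 × 2.833 ≈ 4.22 m.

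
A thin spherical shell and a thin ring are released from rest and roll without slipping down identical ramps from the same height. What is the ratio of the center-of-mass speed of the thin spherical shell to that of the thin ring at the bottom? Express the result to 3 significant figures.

v_ratio ≈ 1.10

Each satisfies Mgh = ½(1+k)Mv² with k = I/(MR²), so v ∝ 1/√(1+k).
For the thin spherical shell k = 2/3; for the thin ring k = 1.
v₁/v₂ = √((1+k₂)/(1+k₁)) = √(2/1.667) ≈ 1.10.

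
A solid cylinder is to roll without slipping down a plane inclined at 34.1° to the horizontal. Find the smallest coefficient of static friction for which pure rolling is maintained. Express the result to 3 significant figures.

With I = (1/2)MR², the ratio k = I/(MR²) is 0.5.
Along the incline Mg sinθ − f = Ma, and torque about the center fR = Iα = kMR²(a/R) gives f = kMa.
These give a = g sinθ/(1+k) and the required friction f = kMg sinθ/(1+k).
With N = Mg cosθ, the no-slip condition f ≤ μN gives μ_min = f/N = k tanθ/(1+k).
μ_min = 0.5 × tan34.1° / 1.5 ≈ 0.226.

μ_min ≈ 0.226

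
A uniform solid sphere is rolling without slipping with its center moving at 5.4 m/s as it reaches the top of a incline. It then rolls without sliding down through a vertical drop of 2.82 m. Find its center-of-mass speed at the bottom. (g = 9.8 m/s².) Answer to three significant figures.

v ≈ 8.28 m/s

With I = (2/5)MR², the ratio k = I/(MR²) is 0.4.
Rolling without slipping gives ω = v/R, so the total kinetic energy is ½Mv² + ½Iω² = ½(1+k)Mv² = (7/10)Mv².
Energy conservation: (7/10)Mv₀² + Mgh = (7/10)Mv², so v² = v₀² + 2gh/(1+k).
v = √(5.4² + 2×9.8×2.82/1.4) = √68.64 ≈ 8.28 m/s.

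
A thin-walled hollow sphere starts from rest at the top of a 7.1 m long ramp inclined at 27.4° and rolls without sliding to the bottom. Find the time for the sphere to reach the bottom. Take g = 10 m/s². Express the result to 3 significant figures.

The moment of inertia is (2/3)MR², giving k ≡ I/(MR²) = 2/3.
Newton's second law down the slope: Mg sinθ − f = Ma. The torque equation fR = Iα (with α = a/R) gives f = kMa.
Hence a = g sinθ/(1+k) = 10×sin27.4°/1.667 = 2.761 m/s².
With constant a from rest, t = √(2L/a) = √(2·7.1/2.761) ≈ 2.27 s.

t ≈ 2.27 s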